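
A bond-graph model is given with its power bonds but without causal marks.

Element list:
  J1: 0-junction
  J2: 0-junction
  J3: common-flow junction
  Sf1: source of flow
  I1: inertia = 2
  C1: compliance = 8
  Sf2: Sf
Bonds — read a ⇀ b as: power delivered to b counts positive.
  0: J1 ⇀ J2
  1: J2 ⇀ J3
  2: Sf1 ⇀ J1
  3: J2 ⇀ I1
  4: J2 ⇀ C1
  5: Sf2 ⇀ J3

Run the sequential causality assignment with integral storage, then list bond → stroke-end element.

bond 0 stroke→J1
bond 1 stroke→J3
bond 2 stroke→Sf1
bond 3 stroke→I1
bond 4 stroke→J2
bond 5 stroke→Sf2

β2 stroke at Sf1  (Sf1: flow source, stroke at near end)
β5 stroke at Sf2  (Sf2: flow source, stroke at near end)
β0 stroke at J1  (only one effort-in slot at J1)
β1 stroke at J3  (1-jn J3 has f-setter on 5)
β3 stroke at I1  (prefer integral on I1)
β4 stroke at J2  (only one effort-in slot at J2)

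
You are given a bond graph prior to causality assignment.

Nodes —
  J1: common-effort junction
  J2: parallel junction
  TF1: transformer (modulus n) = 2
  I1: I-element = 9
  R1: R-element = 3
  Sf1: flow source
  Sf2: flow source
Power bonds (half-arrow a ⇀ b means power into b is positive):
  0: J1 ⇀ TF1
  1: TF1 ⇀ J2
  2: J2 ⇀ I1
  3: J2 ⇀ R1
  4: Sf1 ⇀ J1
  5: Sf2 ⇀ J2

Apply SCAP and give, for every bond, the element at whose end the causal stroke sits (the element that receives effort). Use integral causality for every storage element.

b0 →J1
b1 →TF1
b2 →I1
b3 →J2
b4 →Sf1
b5 →Sf2

b4 →Sf1  (Sf1 fixes flow; stroke at Sf1)
b5 →Sf2  (source Sf2 imposes f)
b0 →J1  (J1: last free bond brings effort in)
b1 →TF1  (TF1 one-in-one-out from 0)
b2 →I1  (I1: I, integral causality)
b3 →J2  (only one effort-in slot at J2)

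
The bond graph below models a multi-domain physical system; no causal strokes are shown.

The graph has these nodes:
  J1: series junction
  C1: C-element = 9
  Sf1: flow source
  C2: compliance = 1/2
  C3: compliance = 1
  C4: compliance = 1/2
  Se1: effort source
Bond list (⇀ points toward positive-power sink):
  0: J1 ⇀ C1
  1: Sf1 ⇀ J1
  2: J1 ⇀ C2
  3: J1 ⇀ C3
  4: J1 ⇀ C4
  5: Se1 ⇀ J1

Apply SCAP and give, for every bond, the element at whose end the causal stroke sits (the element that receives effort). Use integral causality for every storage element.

bond 0 →J1
bond 1 →Sf1
bond 2 →J1
bond 3 →J1
bond 4 →J1
bond 5 →J1

b1 stroke at Sf1  (Sf1: flow source, stroke at near end)
b5 stroke at J1  (source Se1 imposes e)
b0 stroke at J1  (1-jn J1 has f-setter on 1)
b2 stroke at J1  (J1: bond 1 brought flow, rest push out)
b3 stroke at J1  (J1: bond 1 brought flow, rest push out)
b4 stroke at J1  (J1 flow already set via bond 1)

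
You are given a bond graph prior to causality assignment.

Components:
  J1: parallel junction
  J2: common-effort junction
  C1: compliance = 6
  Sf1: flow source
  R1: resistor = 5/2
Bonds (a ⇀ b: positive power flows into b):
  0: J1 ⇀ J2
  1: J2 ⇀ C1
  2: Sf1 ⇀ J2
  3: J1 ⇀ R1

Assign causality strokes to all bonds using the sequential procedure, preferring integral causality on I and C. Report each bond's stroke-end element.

bond 2 →Sf1  (Sf1: flow source, stroke at near end)
bond 1 →J2  (C1: C, integral causality)
bond 0 →J1  (common-e at J2 fixed by 1)
bond 3 →R1  (J1: bond 0 brought effort, rest push out)

β0 stroke→J1
β1 stroke→J2
β2 stroke→Sf1
β3 stroke→R1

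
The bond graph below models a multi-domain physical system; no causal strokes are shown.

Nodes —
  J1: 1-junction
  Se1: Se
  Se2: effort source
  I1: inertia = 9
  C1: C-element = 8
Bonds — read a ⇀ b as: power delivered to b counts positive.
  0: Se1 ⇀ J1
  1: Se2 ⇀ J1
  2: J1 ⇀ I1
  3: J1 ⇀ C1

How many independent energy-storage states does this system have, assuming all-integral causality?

#0 stroke→J1  (Se1: effort source, stroke at far end)
#1 stroke→J1  (source Se2 imposes e)
#2 stroke→I1  (I1 outputs flow p/I1)
#3 stroke→J1  (common-f at J1 fixed by 2)

2  (C1, I1 all integral)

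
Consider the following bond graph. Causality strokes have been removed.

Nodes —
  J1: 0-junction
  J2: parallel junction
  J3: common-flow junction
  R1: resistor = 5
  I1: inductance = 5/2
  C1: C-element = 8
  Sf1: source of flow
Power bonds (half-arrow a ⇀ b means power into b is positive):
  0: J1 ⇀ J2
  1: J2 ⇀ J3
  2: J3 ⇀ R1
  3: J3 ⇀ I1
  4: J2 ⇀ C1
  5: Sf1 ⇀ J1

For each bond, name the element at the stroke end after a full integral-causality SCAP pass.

b5 stroke→Sf1  (Sf1 (Sf) sets flow on bond)
b0 stroke→J1  (J1 needs exactly one e-in)
b3 stroke→I1  (I1 outputs flow p/I1)
b1 stroke→J3  (J3 flow already set via bond 3)
b2 stroke→J3  (common-f at J3 fixed by 3)
b4 stroke→J2  (closing 0-jn rule on J2)

β0 stroke at J1
β1 stroke at J3
β2 stroke at J3
β3 stroke at I1
β4 stroke at J2
β5 stroke at Sf1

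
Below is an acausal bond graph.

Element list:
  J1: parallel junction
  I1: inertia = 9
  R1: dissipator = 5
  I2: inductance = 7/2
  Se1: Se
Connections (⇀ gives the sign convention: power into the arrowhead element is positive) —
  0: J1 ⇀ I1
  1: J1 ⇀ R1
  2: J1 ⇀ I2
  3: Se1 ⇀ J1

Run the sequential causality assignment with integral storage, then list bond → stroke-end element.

#0 stroke at I1
#1 stroke at R1
#2 stroke at I2
#3 stroke at J1

#3 stroke→J1  (Se1 fixes effort; stroke away)
#0 stroke→I1  (common-e at J1 fixed by 3)
#1 stroke→R1  (J1: bond 3 brought effort, rest push out)
#2 stroke→I2  (common-e at J1 fixed by 3)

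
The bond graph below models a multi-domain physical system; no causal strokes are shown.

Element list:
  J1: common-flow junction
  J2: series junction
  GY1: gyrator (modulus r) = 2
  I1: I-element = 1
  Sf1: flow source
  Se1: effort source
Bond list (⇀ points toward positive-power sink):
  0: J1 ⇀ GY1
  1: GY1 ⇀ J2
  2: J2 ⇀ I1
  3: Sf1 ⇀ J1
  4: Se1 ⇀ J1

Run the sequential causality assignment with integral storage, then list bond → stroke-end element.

bond 0 |J1
bond 1 |J2
bond 2 |I1
bond 3 |Sf1
bond 4 |J1

b3 |Sf1  (Sf1 (Sf) sets flow on bond)
b4 |J1  (Se1 fixes effort; stroke away)
b0 |J1  (1-jn J1 has f-setter on 3)
b1 |J2  (GY GY1: same side as bond 0)
b2 |I1  (only one flow-in slot at J2)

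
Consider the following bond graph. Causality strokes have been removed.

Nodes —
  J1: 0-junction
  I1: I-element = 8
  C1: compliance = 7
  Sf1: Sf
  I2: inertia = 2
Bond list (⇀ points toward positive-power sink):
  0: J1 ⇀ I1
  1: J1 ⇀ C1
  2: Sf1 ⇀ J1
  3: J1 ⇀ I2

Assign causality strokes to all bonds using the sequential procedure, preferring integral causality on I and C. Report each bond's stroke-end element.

b2 stroke→Sf1  (source Sf1 imposes f)
b0 stroke→I1  (I1 outputs flow p/I1)
b1 stroke→J1  (prefer integral on C1)
b3 stroke→I2  (J1: bond 1 brought effort, rest push out)

#0 →I1
#1 →J1
#2 →Sf1
#3 →I2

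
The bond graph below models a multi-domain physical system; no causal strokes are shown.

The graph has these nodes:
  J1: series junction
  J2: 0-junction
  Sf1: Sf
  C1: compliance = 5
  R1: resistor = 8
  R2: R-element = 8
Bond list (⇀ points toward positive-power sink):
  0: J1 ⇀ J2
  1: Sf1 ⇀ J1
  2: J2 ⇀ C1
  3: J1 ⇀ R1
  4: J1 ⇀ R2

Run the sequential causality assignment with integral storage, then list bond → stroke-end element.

bond 0 |J1
bond 1 |Sf1
bond 2 |J2
bond 3 |J1
bond 4 |J1

b1 |Sf1  (Sf1 fixes flow; stroke at Sf1)
b0 |J1  (1-jn J1 has f-setter on 1)
b3 |J1  (J1 flow already set via bond 1)
b4 |J1  (J1 flow already set via bond 1)
b2 |J2  (J2: last free bond brings effort in)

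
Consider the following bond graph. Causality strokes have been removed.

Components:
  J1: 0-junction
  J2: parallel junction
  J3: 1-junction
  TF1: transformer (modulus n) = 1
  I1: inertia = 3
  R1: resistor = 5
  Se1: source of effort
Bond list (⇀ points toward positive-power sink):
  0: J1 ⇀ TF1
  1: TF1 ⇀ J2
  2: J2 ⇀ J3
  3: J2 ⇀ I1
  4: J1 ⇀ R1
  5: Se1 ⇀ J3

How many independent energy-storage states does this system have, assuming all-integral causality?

bond 5 stroke at J3  (Se1: effort source, stroke at far end)
bond 2 stroke at J2  (J3: last free bond brings flow in)
bond 1 stroke at TF1  (J2: bond 2 brought effort, rest push out)
bond 3 stroke at I1  (common-e at J2 fixed by 2)
bond 0 stroke at J1  (TF TF1: opposite of bond 1)
bond 4 stroke at R1  (J1 effort already set via bond 0)

1  (I1 all integral)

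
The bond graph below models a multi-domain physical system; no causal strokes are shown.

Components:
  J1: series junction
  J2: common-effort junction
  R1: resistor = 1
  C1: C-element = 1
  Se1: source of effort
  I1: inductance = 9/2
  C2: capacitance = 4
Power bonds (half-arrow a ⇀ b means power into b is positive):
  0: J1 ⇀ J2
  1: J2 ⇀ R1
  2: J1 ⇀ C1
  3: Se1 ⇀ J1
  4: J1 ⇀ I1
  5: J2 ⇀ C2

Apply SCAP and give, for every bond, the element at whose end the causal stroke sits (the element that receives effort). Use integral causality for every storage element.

bond 3 |J1  (source Se1 imposes e)
bond 2 |J1  (prefer integral on C1)
bond 4 |I1  (I1 outputs flow p/I1)
bond 0 |J1  (common-f at J1 fixed by 4)
bond 5 |J2  (C2 outputs effort q/C2)
bond 1 |R1  (J2 effort already set via bond 5)

#0 |J1
#1 |R1
#2 |J1
#3 |J1
#4 |I1
#5 |J2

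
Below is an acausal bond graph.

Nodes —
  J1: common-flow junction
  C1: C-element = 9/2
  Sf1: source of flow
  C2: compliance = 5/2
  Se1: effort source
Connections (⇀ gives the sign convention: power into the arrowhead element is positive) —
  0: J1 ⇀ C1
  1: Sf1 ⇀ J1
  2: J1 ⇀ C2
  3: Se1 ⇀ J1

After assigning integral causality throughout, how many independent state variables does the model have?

2  (C1, C2 all integral)

#1 stroke at Sf1  (Sf1 (Sf) sets flow on bond)
#3 stroke at J1  (Se1: effort source, stroke at far end)
#0 stroke at J1  (common-f at J1 fixed by 1)
#2 stroke at J1  (1-jn J1 has f-setter on 1)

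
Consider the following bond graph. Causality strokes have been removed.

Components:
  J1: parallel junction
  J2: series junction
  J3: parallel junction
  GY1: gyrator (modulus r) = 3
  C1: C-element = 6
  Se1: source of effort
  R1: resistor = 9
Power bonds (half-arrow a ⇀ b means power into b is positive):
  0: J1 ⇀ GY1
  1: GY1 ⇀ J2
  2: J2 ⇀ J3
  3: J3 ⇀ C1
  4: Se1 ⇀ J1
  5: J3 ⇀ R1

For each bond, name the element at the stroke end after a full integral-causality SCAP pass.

bond 0 |GY1
bond 1 |GY1
bond 2 |J2
bond 3 |J3
bond 4 |J1
bond 5 |R1

#4 stroke at J1  (Se1 fixes effort; stroke away)
#0 stroke at GY1  (J1 effort already set via bond 4)
#1 stroke at GY1  (through GY1, causality inverts; strokes same side of GY1)
#2 stroke at J2  (J2 flow already set via bond 1)
#3 stroke at J3  (C1 outputs effort q/C1)
#5 stroke at R1  (common-e at J3 fixed by 3)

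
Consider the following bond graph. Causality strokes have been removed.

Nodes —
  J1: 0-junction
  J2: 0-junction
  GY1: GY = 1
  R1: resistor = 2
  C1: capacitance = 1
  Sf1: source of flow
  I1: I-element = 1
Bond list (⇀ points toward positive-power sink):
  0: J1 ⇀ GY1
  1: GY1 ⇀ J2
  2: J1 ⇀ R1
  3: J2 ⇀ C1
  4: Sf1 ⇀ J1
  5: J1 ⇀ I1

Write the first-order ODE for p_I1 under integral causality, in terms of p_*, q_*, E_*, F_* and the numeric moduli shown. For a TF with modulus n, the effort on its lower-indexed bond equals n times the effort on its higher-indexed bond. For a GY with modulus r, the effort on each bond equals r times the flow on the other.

dp_I1/dt = 2*F_Sf1 - 2*p_I1 - 2*q_C1

b4 stroke at Sf1  (Sf1 fixes flow; stroke at Sf1)
b3 stroke at J2  (prefer integral on C1)
b1 stroke at GY1  (J2 effort already set via bond 3)
b0 stroke at GY1  (GY GY1: same side as bond 1)
b5 stroke at I1  (I1 outputs flow p/I1)
b2 stroke at J1  (only one effort-in slot at J1)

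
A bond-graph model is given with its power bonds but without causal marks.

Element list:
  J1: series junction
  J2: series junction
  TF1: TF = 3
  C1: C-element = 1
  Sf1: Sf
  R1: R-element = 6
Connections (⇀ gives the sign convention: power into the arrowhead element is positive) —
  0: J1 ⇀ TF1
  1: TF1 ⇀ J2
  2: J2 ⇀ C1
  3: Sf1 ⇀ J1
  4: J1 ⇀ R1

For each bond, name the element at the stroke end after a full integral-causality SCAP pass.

#0 →J1
#1 →TF1
#2 →J2
#3 →Sf1
#4 →J1

β3 stroke→Sf1  (Sf1: flow source, stroke at near end)
β0 stroke→J1  (common-f at J1 fixed by 3)
β4 stroke→J1  (1-jn J1 has f-setter on 3)
β1 stroke→TF1  (through TF1, causality passes straight; one stroke at TF1)
β2 stroke→J2  (common-f at J2 fixed by 1)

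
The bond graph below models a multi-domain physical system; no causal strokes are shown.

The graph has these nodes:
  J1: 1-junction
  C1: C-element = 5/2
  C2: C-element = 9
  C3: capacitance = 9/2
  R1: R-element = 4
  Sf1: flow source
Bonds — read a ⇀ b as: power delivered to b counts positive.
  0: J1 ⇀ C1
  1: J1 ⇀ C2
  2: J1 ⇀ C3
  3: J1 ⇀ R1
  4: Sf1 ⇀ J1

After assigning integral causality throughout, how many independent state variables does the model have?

3  (C1, C2, C3 all integral)

β4 stroke at Sf1  (Sf1 (Sf) sets flow on bond)
β0 stroke at J1  (common-f at J1 fixed by 4)
β1 stroke at J1  (common-f at J1 fixed by 4)
β2 stroke at J1  (J1: bond 4 brought flow, rest push out)
β3 stroke at J1  (J1: bond 4 brought flow, rest push out)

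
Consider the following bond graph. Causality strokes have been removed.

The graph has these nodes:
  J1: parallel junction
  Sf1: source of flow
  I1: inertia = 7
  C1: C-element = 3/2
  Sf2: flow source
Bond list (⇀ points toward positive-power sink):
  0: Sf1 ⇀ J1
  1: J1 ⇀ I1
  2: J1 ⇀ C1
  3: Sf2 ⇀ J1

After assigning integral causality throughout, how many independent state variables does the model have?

#0 stroke at Sf1  (source Sf1 imposes f)
#3 stroke at Sf2  (Sf2 fixes flow; stroke at Sf2)
#1 stroke at I1  (I1 integral (f out))
#2 stroke at J1  (J1 needs exactly one e-in)

2  (C1, I1 all integral)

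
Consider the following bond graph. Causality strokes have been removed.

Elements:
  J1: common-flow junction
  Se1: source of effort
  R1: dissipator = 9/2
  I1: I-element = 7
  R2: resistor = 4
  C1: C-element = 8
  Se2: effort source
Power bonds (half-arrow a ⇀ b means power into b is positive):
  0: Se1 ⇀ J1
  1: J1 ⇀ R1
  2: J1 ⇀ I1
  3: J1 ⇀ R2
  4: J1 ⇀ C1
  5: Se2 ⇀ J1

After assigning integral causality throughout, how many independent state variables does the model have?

2  (C1, I1 all integral)

β0 stroke at J1  (Se1 (Se) sets effort on bond)
β5 stroke at J1  (source Se2 imposes e)
β2 stroke at I1  (I1 integral (f out))
β1 stroke at J1  (common-f at J1 fixed by 2)
β3 stroke at J1  (J1: bond 2 brought flow, rest push out)
β4 stroke at J1  (J1: bond 2 brought flow, rest push out)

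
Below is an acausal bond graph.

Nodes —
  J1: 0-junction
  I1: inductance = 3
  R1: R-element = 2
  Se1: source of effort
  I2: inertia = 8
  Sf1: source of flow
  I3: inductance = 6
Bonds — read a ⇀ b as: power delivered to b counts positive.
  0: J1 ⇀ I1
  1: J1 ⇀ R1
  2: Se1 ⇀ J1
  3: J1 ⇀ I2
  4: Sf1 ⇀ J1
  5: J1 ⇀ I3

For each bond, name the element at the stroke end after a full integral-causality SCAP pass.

β0 stroke at I1
β1 stroke at R1
β2 stroke at J1
β3 stroke at I2
β4 stroke at Sf1
β5 stroke at I3

β2 stroke at J1  (source Se1 imposes e)
β4 stroke at Sf1  (Sf1: flow source, stroke at near end)
β0 stroke at I1  (J1: bond 2 brought effort, rest push out)
β1 stroke at R1  (0-jn J1 has e-setter on 2)
β3 stroke at I2  (common-e at J1 fixed by 2)
β5 stroke at I3  (J1 effort already set via bond 2)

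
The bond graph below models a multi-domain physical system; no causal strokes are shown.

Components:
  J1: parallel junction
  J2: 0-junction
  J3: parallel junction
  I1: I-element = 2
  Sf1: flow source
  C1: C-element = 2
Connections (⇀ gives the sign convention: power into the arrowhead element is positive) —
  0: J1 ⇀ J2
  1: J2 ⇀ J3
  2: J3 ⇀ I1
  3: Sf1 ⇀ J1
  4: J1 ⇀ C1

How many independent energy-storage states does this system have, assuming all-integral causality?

b3 stroke at Sf1  (source Sf1 imposes f)
b2 stroke at I1  (I1 outputs flow p/I1)
b1 stroke at J3  (closing 0-jn rule on J3)
b0 stroke at J2  (J2 needs exactly one e-in)
b4 stroke at J1  (J1: last free bond brings effort in)

2  (C1, I1 all integral)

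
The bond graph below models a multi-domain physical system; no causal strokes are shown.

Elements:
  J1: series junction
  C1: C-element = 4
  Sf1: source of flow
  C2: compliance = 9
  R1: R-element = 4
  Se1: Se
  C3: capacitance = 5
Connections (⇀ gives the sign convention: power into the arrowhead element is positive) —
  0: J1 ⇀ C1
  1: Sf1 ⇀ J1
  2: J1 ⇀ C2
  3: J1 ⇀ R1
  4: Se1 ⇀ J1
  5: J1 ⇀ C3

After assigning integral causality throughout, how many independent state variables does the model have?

#1 stroke at Sf1  (Sf1: flow source, stroke at near end)
#4 stroke at J1  (source Se1 imposes e)
#0 stroke at J1  (J1 flow already set via bond 1)
#2 stroke at J1  (1-jn J1 has f-setter on 1)
#3 stroke at J1  (1-jn J1 has f-setter on 1)
#5 stroke at J1  (common-f at J1 fixed by 1)

3  (C1, C2, C3 all integral)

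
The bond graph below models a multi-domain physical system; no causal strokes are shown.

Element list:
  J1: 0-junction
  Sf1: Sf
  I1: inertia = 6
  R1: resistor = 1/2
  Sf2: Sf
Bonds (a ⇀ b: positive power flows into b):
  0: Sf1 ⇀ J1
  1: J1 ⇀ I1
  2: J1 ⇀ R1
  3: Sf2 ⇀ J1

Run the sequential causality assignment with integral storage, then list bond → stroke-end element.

#0 →Sf1
#1 →I1
#2 →J1
#3 →Sf2

β0 stroke at Sf1  (source Sf1 imposes f)
β3 stroke at Sf2  (Sf2 fixes flow; stroke at Sf2)
β1 stroke at I1  (I1: I, integral causality)
β2 stroke at J1  (J1: last free bond brings effort in)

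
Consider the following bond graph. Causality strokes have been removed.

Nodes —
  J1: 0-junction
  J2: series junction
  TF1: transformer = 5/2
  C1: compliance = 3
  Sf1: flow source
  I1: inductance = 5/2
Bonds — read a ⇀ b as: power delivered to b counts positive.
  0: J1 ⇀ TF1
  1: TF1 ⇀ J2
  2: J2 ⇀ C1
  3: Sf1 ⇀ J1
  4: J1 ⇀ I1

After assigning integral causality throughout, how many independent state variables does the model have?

#3 stroke at Sf1  (Sf1: flow source, stroke at near end)
#2 stroke at J2  (C1 integral (e out))
#1 stroke at TF1  (J2 needs exactly one f-in)
#0 stroke at J1  (TF1 one-in-one-out from 1)
#4 stroke at I1  (0-jn J1 has e-setter on 0)

2  (C1, I1 all integral)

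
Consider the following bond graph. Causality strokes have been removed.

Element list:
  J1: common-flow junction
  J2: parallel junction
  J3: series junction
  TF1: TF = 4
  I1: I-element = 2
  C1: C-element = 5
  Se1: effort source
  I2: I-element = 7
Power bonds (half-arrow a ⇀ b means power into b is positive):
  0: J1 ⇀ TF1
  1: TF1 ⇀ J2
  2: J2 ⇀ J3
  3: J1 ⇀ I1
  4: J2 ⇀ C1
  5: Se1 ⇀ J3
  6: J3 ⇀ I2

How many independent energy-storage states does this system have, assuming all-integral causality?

#5 →J3  (Se1 fixes effort; stroke away)
#3 →I1  (I1 outputs flow p/I1)
#0 →J1  (common-f at J1 fixed by 3)
#1 →TF1  (through TF1, causality passes straight; one stroke at TF1)
#4 →J2  (C1: C, integral causality)
#2 →J3  (common-e at J2 fixed by 4)
#6 →I2  (J3: last free bond brings flow in)

3  (C1, I1, I2 all integral)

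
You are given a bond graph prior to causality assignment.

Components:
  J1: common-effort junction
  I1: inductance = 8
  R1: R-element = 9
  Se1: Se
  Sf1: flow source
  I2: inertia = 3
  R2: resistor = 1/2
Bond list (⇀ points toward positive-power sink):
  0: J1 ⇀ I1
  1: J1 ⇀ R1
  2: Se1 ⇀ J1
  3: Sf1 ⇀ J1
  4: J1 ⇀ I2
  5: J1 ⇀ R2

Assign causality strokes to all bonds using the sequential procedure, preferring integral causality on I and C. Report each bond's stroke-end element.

β2 →J1  (Se1 (Se) sets effort on bond)
β3 →Sf1  (Sf1 fixes flow; stroke at Sf1)
β0 →I1  (common-e at J1 fixed by 2)
β1 →R1  (0-jn J1 has e-setter on 2)
β4 →I2  (J1 effort already set via bond 2)
β5 →R2  (common-e at J1 fixed by 2)

β0 stroke at I1
β1 stroke at R1
β2 stroke at J1
β3 stroke at Sf1
β4 stroke at I2
β5 stroke at R2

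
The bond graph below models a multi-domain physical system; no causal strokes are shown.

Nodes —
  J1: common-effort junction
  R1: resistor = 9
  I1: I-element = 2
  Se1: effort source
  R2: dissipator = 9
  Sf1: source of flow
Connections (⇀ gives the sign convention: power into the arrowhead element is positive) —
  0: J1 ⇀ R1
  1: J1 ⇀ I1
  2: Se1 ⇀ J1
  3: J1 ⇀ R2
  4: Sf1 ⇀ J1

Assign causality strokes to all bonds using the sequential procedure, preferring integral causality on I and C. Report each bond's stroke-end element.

bond 0 →R1
bond 1 →I1
bond 2 →J1
bond 3 →R2
bond 4 →Sf1

b2 stroke→J1  (Se1: effort source, stroke at far end)
b4 stroke→Sf1  (Sf1 (Sf) sets flow on bond)
b0 stroke→R1  (J1: bond 2 brought effort, rest push out)
b1 stroke→I1  (J1: bond 2 brought effort, rest push out)
b3 stroke→R2  (0-jn J1 has e-setter on 2)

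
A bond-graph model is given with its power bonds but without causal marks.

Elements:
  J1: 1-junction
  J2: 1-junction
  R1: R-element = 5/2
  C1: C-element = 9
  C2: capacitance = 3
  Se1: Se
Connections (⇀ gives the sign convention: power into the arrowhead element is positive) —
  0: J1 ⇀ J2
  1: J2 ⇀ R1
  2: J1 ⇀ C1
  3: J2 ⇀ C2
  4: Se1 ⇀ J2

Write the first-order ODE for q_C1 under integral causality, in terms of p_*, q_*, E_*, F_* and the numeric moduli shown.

dq_C1/dt = 2*E_Se1/5 - 2*q_C1/45 - 2*q_C2/15

β4 stroke→J2  (source Se1 imposes e)
β2 stroke→J1  (prefer integral on C1)
β0 stroke→J2  (closing 1-jn rule on J1)
β3 stroke→J2  (prefer integral on C2)
β1 stroke→R1  (only one flow-in slot at J2)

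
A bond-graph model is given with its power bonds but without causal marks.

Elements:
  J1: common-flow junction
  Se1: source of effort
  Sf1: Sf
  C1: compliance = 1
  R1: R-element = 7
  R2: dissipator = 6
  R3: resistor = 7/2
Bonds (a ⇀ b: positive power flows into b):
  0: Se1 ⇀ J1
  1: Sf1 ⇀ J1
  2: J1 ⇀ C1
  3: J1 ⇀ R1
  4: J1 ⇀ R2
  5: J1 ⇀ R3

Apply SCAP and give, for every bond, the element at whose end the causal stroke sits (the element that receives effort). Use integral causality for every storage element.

bond 0 |J1  (Se1: effort source, stroke at far end)
bond 1 |Sf1  (source Sf1 imposes f)
bond 2 |J1  (common-f at J1 fixed by 1)
bond 3 |J1  (common-f at J1 fixed by 1)
bond 4 |J1  (J1: bond 1 brought flow, rest push out)
bond 5 |J1  (J1 flow already set via bond 1)

β0 stroke→J1
β1 stroke→Sf1
β2 stroke→J1
β3 stroke→J1
β4 stroke→J1
β5 stroke→J1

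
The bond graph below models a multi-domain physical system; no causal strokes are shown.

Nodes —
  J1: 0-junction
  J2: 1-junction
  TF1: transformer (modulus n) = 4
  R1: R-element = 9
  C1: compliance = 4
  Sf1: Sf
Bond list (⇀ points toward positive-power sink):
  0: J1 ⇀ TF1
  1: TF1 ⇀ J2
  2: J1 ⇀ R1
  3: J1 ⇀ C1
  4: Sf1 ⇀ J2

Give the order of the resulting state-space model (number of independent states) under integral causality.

1  (C1 all integral)

β4 |Sf1  (Sf1 (Sf) sets flow on bond)
β1 |J2  (1-jn J2 has f-setter on 4)
β0 |TF1  (through TF1, causality passes straight; one stroke at TF1)
β3 |J1  (prefer integral on C1)
β2 |R1  (J1: bond 3 brought effort, rest push out)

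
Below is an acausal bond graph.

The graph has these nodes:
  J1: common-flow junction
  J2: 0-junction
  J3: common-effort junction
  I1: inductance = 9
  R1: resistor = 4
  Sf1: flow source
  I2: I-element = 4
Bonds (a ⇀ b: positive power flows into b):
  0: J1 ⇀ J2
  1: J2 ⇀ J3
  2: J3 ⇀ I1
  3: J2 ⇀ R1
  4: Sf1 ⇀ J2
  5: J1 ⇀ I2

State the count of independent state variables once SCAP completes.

2  (I1, I2 all integral)

bond 4 |Sf1  (source Sf1 imposes f)
bond 2 |I1  (I1 outputs flow p/I1)
bond 1 |J3  (only one effort-in slot at J3)
bond 5 |I2  (I2 integral (f out))
bond 0 |J1  (common-f at J1 fixed by 5)
bond 3 |J2  (only one effort-in slot at J2)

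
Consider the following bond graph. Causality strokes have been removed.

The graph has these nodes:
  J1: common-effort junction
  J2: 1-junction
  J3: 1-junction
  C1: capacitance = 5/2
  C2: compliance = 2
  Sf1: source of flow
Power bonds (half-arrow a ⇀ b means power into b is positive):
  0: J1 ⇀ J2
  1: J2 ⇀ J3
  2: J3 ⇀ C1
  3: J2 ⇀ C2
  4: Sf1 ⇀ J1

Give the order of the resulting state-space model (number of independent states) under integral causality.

2  (C1, C2 all integral)

b4 stroke at Sf1  (source Sf1 imposes f)
b0 stroke at J1  (only one effort-in slot at J1)
b1 stroke at J2  (common-f at J2 fixed by 0)
b3 stroke at J2  (J2 flow already set via bond 0)
b2 stroke at J3  (J3: bond 1 brought flow, rest push out)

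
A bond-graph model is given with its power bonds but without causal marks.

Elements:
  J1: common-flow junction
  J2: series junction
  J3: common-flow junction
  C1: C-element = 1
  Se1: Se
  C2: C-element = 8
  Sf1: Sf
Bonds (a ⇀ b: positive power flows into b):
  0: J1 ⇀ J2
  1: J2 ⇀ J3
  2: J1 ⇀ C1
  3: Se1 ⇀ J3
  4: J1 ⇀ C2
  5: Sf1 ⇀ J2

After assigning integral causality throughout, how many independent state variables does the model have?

b3 |J3  (Se1 fixes effort; stroke away)
b5 |Sf1  (Sf1: flow source, stroke at near end)
b0 |J2  (J2: bond 5 brought flow, rest push out)
b1 |J2  (1-jn J2 has f-setter on 5)
b2 |J1  (J1: bond 0 brought flow, rest push out)
b4 |J1  (common-f at J1 fixed by 0)

2  (C1, C2 all integral)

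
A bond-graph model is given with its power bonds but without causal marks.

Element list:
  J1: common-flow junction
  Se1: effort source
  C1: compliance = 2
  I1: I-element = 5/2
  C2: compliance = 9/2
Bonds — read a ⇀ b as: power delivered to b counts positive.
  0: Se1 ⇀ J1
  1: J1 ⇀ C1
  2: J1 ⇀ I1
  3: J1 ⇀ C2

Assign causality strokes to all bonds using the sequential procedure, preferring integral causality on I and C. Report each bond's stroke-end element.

#0 →J1  (Se1 (Se) sets effort on bond)
#1 →J1  (prefer integral on C1)
#2 →I1  (I1: I, integral causality)
#3 →J1  (common-f at J1 fixed by 2)

#0 stroke at J1
#1 stroke at J1
#2 stroke at I1
#3 stroke at J1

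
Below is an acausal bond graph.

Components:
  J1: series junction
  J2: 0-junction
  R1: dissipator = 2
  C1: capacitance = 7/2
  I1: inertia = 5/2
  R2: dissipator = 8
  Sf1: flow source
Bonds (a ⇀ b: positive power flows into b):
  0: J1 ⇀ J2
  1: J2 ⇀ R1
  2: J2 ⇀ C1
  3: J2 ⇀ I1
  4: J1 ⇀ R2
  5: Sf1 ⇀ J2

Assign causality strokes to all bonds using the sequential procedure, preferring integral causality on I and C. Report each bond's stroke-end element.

b5 stroke at Sf1  (Sf1 (Sf) sets flow on bond)
b2 stroke at J2  (prefer integral on C1)
b0 stroke at J1  (J2: bond 2 brought effort, rest push out)
b1 stroke at R1  (0-jn J2 has e-setter on 2)
b3 stroke at I1  (J2 effort already set via bond 2)
b4 stroke at R2  (J1: last free bond brings flow in)

#0 →J1
#1 →R1
#2 →J2
#3 →I1
#4 →R2
#5 →Sf1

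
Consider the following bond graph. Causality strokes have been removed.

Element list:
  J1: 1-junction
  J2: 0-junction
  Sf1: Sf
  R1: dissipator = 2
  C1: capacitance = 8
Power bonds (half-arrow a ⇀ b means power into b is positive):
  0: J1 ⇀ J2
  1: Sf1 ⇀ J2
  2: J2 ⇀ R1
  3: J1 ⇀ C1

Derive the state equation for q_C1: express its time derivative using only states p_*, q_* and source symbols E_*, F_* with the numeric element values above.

bond 1 stroke→Sf1  (Sf1: flow source, stroke at near end)
bond 3 stroke→J1  (C1: C, integral causality)
bond 0 stroke→J2  (J1 needs exactly one f-in)
bond 2 stroke→R1  (J2 effort already set via bond 0)

dq_C1/dt = -F_Sf1 - q_C1/16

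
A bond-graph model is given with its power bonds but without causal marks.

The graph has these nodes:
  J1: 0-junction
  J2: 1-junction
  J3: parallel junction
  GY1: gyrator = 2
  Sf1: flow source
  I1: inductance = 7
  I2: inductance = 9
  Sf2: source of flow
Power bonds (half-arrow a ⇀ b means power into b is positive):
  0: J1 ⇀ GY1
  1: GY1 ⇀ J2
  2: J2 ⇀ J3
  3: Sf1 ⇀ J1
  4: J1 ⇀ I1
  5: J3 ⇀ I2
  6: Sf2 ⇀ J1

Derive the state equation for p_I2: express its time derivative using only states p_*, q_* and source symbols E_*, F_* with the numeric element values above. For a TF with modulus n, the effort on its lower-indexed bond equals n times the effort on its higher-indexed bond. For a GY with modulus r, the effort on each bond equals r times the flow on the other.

β3 stroke at Sf1  (Sf1 fixes flow; stroke at Sf1)
β6 stroke at Sf2  (Sf2: flow source, stroke at near end)
β4 stroke at I1  (prefer integral on I1)
β0 stroke at J1  (J1 needs exactly one e-in)
β1 stroke at J2  (through GY1, causality inverts; strokes same side of GY1)
β2 stroke at J3  (only one flow-in slot at J2)
β5 stroke at I2  (J3 effort already set via bond 2)

dp_I2/dt = 2*F_Sf1 + 2*F_Sf2 - 2*p_I1/7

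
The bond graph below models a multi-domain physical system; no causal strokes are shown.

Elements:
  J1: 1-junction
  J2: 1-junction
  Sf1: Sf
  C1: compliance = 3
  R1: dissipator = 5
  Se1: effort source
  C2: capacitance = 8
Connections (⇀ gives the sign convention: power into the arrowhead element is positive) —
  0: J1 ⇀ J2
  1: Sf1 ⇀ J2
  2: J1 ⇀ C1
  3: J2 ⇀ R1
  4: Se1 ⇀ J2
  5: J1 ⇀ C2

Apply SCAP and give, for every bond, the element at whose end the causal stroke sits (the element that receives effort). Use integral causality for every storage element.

b1 →Sf1  (Sf1: flow source, stroke at near end)
b4 →J2  (Se1 fixes effort; stroke away)
b0 →J2  (J2 flow already set via bond 1)
b3 →J2  (1-jn J2 has f-setter on 1)
b2 →J1  (J1: bond 0 brought flow, rest push out)
b5 →J1  (J1: bond 0 brought flow, rest push out)

b0 stroke→J2
b1 stroke→Sf1
b2 stroke→J1
b3 stroke→J2
b4 stroke→J2
b5 stroke→J1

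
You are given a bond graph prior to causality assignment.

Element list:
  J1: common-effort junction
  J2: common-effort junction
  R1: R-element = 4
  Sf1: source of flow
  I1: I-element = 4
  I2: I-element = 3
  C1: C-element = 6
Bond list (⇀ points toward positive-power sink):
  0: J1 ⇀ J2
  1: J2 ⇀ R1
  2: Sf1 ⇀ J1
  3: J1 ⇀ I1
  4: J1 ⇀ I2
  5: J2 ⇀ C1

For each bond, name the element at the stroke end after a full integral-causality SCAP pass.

#2 stroke→Sf1  (Sf1 (Sf) sets flow on bond)
#3 stroke→I1  (I1: I, integral causality)
#4 stroke→I2  (I2: I, integral causality)
#0 stroke→J1  (only one effort-in slot at J1)
#5 stroke→J2  (prefer integral on C1)
#1 stroke→R1  (J2: bond 5 brought effort, rest push out)

#0 |J1
#1 |R1
#2 |Sf1
#3 |I1
#4 |I2
#5 |J2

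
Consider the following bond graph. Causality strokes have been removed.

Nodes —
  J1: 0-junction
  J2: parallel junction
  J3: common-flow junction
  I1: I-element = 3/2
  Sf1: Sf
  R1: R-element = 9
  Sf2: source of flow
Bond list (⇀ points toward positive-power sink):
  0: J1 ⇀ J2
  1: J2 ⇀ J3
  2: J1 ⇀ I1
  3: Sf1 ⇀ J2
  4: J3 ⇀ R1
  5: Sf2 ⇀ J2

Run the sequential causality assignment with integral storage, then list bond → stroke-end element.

bond 3 →Sf1  (Sf1 (Sf) sets flow on bond)
bond 5 →Sf2  (Sf2 (Sf) sets flow on bond)
bond 2 →I1  (prefer integral on I1)
bond 0 →J1  (only one effort-in slot at J1)
bond 1 →J2  (J2: last free bond brings effort in)
bond 4 →J3  (common-f at J3 fixed by 1)

β0 →J1
β1 →J2
β2 →I1
β3 →Sf1
β4 →J3
β5 →Sf2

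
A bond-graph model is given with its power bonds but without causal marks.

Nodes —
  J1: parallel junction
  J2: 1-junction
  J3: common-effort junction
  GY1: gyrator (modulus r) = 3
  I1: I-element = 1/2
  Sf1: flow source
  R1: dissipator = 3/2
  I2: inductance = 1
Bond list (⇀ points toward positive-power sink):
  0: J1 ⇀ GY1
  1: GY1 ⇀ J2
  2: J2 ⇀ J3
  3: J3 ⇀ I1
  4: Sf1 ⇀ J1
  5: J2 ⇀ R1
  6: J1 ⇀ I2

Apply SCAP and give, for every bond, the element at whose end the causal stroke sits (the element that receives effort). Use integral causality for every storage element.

#0 stroke→J1
#1 stroke→J2
#2 stroke→J3
#3 stroke→I1
#4 stroke→Sf1
#5 stroke→J2
#6 stroke→I2

bond 4 stroke→Sf1  (source Sf1 imposes f)
bond 3 stroke→I1  (I1 outputs flow p/I1)
bond 2 stroke→J3  (J3 needs exactly one e-in)
bond 1 stroke→J2  (common-f at J2 fixed by 2)
bond 5 stroke→J2  (1-jn J2 has f-setter on 2)
bond 0 stroke→J1  (GY GY1: same side as bond 1)
bond 6 stroke→I2  (0-jn J1 has e-setter on 0)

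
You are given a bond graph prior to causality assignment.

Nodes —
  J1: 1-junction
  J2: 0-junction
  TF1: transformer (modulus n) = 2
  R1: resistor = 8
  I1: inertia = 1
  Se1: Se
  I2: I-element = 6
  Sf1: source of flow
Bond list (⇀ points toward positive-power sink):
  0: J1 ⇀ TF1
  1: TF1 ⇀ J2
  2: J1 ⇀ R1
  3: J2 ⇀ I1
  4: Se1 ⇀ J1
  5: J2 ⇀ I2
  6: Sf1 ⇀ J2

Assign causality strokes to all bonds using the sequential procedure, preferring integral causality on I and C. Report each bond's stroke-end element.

bond 4 stroke→J1  (Se1 (Se) sets effort on bond)
bond 6 stroke→Sf1  (Sf1: flow source, stroke at near end)
bond 3 stroke→I1  (I1: I, integral causality)
bond 5 stroke→I2  (prefer integral on I2)
bond 1 stroke→J2  (only one effort-in slot at J2)
bond 0 stroke→TF1  (TF TF1: opposite of bond 1)
bond 2 stroke→J1  (J1: bond 0 brought flow, rest push out)

b0 →TF1
b1 →J2
b2 →J1
b3 →I1
b4 →J1
b5 →I2
b6 →Sf1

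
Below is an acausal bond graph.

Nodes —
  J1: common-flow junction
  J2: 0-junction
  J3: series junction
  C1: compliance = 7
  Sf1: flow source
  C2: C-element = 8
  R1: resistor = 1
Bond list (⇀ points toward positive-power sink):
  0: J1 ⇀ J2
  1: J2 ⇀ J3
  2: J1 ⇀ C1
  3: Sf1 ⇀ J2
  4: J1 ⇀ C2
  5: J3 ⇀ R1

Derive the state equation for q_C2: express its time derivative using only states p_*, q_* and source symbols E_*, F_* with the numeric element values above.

#3 stroke at Sf1  (Sf1 (Sf) sets flow on bond)
#2 stroke at J1  (prefer integral on C1)
#4 stroke at J1  (C2 integral (e out))
#0 stroke at J2  (only one flow-in slot at J1)
#1 stroke at J3  (0-jn J2 has e-setter on 0)
#5 stroke at R1  (closing 1-jn rule on J3)

dq_C2/dt = -F_Sf1 - q_C1/7 - q_C2/8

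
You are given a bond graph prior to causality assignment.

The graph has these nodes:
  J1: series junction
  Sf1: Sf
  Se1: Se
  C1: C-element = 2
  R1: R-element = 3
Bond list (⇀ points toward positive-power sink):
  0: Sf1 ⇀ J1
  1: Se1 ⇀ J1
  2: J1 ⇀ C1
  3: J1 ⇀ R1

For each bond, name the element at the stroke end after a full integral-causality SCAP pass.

bond 0 |Sf1
bond 1 |J1
bond 2 |J1
bond 3 |J1

b0 |Sf1  (Sf1 (Sf) sets flow on bond)
b1 |J1  (Se1 (Se) sets effort on bond)
b2 |J1  (1-jn J1 has f-setter on 0)
b3 |J1  (J1 flow already set via bond 0)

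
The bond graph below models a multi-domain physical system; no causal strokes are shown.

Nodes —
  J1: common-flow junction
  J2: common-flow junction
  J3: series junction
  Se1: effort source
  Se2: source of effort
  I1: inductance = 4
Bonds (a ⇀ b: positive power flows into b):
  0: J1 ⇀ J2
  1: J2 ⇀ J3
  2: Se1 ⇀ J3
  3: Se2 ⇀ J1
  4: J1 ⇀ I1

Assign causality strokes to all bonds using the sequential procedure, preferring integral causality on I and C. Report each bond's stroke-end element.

β0 |J1
β1 |J2
β2 |J3
β3 |J1
β4 |I1

#2 |J3  (Se1: effort source, stroke at far end)
#3 |J1  (Se2: effort source, stroke at far end)
#1 |J2  (closing 1-jn rule on J3)
#0 |J1  (J2: last free bond brings flow in)
#4 |I1  (closing 1-jn rule on J1)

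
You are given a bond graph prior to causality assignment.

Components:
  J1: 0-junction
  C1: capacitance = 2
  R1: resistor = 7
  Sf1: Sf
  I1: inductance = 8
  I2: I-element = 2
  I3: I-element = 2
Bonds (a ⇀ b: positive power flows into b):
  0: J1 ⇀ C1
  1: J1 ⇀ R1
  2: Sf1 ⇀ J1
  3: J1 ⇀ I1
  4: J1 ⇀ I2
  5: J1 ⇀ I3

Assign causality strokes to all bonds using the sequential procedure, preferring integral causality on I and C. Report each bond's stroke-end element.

β2 stroke→Sf1  (Sf1: flow source, stroke at near end)
β0 stroke→J1  (C1 integral (e out))
β1 stroke→R1  (J1 effort already set via bond 0)
β3 stroke→I1  (J1: bond 0 brought effort, rest push out)
β4 stroke→I2  (J1 effort already set via bond 0)
β5 stroke→I3  (J1 effort already set via bond 0)

β0 →J1
β1 →R1
β2 →Sf1
β3 →I1
β4 →I2
β5 →I3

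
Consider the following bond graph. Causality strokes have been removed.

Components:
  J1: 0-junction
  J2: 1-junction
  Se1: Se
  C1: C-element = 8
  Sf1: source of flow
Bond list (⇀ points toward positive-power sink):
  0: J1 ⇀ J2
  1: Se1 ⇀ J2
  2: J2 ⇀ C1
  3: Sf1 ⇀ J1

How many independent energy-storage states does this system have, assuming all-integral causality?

1  (C1 all integral)

β1 stroke→J2  (Se1: effort source, stroke at far end)
β3 stroke→Sf1  (Sf1 (Sf) sets flow on bond)
β0 stroke→J1  (J1: last free bond brings effort in)
β2 stroke→J2  (1-jn J2 has f-setter on 0)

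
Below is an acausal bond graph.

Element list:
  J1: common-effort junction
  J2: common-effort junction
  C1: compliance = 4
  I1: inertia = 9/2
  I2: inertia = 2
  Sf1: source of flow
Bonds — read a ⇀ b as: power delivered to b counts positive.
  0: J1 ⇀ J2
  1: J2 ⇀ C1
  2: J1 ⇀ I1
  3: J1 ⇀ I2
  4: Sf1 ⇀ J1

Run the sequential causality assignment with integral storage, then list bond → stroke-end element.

bond 4 stroke at Sf1  (Sf1 (Sf) sets flow on bond)
bond 1 stroke at J2  (C1 outputs effort q/C1)
bond 0 stroke at J1  (J2: bond 1 brought effort, rest push out)
bond 2 stroke at I1  (J1 effort already set via bond 0)
bond 3 stroke at I2  (J1 effort already set via bond 0)

β0 stroke→J1
β1 stroke→J2
β2 stroke→I1
β3 stroke→I2
β4 stroke→Sf1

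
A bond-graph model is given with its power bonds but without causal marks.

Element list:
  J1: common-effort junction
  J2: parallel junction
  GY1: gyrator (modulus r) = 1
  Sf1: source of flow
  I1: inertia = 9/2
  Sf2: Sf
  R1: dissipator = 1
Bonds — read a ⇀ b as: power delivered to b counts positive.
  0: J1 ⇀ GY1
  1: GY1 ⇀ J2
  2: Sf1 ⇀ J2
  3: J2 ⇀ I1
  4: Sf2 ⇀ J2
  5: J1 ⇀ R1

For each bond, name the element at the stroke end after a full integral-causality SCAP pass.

b0 →J1
b1 →J2
b2 →Sf1
b3 →I1
b4 →Sf2
b5 →R1

bond 2 stroke→Sf1  (source Sf1 imposes f)
bond 4 stroke→Sf2  (source Sf2 imposes f)
bond 3 stroke→I1  (I1: I, integral causality)
bond 1 stroke→J2  (only one effort-in slot at J2)
bond 0 stroke→J1  (GY1: gyrator matches bond 1)
bond 5 stroke→R1  (J1 effort already set via bond 0)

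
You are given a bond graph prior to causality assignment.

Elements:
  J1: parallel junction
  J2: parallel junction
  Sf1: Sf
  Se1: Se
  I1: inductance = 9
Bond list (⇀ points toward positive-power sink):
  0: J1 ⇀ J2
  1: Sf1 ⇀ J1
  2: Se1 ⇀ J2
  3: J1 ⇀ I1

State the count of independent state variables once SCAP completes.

1  (I1 all integral)

β1 →Sf1  (Sf1 (Sf) sets flow on bond)
β2 →J2  (Se1 (Se) sets effort on bond)
β0 →J1  (0-jn J2 has e-setter on 2)
β3 →I1  (0-jn J1 has e-setter on 0)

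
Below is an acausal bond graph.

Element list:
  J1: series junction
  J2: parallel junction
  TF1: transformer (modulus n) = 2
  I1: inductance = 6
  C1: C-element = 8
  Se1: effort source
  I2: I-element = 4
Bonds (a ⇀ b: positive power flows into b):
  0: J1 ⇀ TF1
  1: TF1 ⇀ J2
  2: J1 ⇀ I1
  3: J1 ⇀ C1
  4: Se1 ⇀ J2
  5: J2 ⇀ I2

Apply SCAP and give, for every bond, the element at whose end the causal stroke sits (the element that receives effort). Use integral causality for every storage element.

β4 stroke at J2  (Se1: effort source, stroke at far end)
β1 stroke at TF1  (common-e at J2 fixed by 4)
β5 stroke at I2  (J2: bond 4 brought effort, rest push out)
β0 stroke at J1  (TF1: transformer flips bond 1)
β2 stroke at I1  (I1: I, integral causality)
β3 stroke at J1  (1-jn J1 has f-setter on 2)

β0 |J1
β1 |TF1
β2 |I1
β3 |J1
β4 |J2
β5 |I2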